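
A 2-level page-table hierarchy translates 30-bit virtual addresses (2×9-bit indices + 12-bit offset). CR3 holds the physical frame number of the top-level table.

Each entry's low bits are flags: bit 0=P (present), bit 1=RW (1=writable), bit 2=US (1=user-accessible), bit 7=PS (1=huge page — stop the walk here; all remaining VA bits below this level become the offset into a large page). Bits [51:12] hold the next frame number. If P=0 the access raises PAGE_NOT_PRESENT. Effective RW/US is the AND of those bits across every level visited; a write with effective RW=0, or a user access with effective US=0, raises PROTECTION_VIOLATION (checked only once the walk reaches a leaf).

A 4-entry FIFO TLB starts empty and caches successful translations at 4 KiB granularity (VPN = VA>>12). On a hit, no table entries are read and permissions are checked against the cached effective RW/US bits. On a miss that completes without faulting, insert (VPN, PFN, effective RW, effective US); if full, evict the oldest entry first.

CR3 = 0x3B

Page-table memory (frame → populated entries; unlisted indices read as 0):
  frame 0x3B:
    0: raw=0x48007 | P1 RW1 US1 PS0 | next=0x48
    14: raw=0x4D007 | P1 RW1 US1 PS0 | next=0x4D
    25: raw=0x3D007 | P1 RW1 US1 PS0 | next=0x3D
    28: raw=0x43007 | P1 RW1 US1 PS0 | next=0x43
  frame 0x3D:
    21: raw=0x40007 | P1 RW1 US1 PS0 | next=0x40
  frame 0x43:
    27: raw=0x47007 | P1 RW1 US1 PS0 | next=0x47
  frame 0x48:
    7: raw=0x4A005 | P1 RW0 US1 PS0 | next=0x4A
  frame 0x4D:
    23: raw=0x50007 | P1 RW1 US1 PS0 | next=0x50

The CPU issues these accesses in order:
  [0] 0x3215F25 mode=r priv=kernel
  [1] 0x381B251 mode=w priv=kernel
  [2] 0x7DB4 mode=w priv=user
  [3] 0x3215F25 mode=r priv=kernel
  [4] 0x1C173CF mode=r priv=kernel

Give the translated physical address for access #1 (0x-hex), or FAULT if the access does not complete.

Walk each access:
#0 VA=0x3215F25 (r,kernel):
  [0] read 0x3B idx=25: raw=0x3D007 flags P=1 W=1 U=1 S=0
  [1] read 0x3D idx=21: raw=0x40007 flags P=1 W=1 U=1 S=0
  ✓ 0x40F25  — 2 lookups
#1 VA=0x381B251 (w,kernel):
  [0] read 0x3B idx=28: raw=0x43007 flags P=1 W=1 U=1 S=0
  [1] read 0x43 idx=27: raw=0x47007 flags P=1 W=1 U=1 S=0
  ✓ 0x47251  — 2 lookups
#2 VA=0x7DB4 (w,user):
  [0] read 0x3B idx=0: raw=0x48007 flags P=1 W=1 U=1 S=0
  [1] read 0x48 idx=7: raw=0x4A005 flags P=1 W=0 U=1 S=0
  ✗ PROTECTION_VIOLATION  [2 reads]
#3 VA=0x3215F25 (r,kernel):
  TLB hit vpn=0x3215 → PA=0x40F25
#4 VA=0x1C173CF (r,kernel):
  [0] read 0x3B idx=14: raw=0x4D007 flags P=1 W=1 U=1 S=0
  [1] read 0x4D idx=23: raw=0x50007 flags P=1 W=1 U=1 S=0
  ✓ 0x503CF  — 2 lookups

Access #1 PA: 0x47251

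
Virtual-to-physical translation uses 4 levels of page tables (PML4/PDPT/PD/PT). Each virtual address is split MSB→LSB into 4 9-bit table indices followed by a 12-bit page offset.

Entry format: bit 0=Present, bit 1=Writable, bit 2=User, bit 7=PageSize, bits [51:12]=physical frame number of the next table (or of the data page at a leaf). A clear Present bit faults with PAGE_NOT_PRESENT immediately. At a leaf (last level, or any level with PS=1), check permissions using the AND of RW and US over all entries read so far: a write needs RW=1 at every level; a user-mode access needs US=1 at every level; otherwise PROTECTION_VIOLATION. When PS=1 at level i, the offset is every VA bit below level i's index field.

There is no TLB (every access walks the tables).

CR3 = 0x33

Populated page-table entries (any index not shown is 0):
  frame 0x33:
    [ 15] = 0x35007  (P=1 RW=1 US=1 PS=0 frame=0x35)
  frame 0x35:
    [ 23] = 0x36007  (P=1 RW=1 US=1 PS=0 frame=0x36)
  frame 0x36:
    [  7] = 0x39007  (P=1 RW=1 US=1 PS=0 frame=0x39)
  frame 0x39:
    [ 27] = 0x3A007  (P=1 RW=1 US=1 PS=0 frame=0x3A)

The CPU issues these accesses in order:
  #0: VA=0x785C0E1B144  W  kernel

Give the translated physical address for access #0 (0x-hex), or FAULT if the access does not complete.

Per-access translation:
#0 VA=0x785C0E1B144 (w,kernel):
  lvl0: tbl 0x33, slot 15 ⇒ 0x35007 (P1/RW1/US1/PS0)
  lvl1: tbl 0x35, slot 23 ⇒ 0x36007 (P1/RW1/US1/PS0)
  lvl2: tbl 0x36, slot 7 ⇒ 0x39007 (P1/RW1/US1/PS0)
  lvl3: tbl 0x39, slot 27 ⇒ 0x3A007 (P1/RW1/US1/PS0)
  → PA=0x3A144  (4 entries read)

Access #0 PA: 0x3A144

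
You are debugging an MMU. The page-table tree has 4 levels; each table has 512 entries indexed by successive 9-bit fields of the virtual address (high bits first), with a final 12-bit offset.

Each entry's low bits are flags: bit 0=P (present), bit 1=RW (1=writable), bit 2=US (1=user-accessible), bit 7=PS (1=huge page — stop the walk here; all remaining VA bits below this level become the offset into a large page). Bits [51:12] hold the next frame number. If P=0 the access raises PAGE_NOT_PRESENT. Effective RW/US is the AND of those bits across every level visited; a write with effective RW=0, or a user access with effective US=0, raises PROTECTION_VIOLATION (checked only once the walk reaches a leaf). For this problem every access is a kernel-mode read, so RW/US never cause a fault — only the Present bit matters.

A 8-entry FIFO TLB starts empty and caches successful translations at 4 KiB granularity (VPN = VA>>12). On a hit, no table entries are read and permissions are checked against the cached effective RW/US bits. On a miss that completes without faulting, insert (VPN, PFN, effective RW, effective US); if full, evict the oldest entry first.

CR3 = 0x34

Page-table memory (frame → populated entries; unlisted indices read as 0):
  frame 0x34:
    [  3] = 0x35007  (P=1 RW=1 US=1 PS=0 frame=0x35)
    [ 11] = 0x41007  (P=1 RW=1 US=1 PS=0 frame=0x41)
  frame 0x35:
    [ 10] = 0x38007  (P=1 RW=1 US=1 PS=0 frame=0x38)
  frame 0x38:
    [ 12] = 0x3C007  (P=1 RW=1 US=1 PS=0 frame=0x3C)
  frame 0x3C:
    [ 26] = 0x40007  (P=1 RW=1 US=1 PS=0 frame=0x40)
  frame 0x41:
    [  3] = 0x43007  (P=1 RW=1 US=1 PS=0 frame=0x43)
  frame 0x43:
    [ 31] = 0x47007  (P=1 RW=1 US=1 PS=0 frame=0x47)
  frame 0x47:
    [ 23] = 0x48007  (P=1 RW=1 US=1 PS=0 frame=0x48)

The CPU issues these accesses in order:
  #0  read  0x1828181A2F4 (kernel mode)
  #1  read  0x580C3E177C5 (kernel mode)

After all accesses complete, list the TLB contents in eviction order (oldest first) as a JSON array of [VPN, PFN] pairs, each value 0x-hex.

Per-access translation:
#0 VA=0x1828181A2F4 (r,kernel):
  L0: frame=0x34 idx=3 entry=0x35007 [P=1 RW=1 US=1 PS=0]
  L1: frame=0x35 idx=10 entry=0x38007 [P=1 RW=1 US=1 PS=0]
  L2: frame=0x38 idx=12 entry=0x3C007 [P=1 RW=1 US=1 PS=0]
  L3: frame=0x3C idx=26 entry=0x40007 [P=1 RW=1 US=1 PS=0]
  ⇒ phys 0x402F4  [4 reads]
#1 VA=0x580C3E177C5 (r,kernel):
  L0: frame=0x34 idx=11 entry=0x41007 [P=1 RW=1 US=1 PS=0]
  L1: frame=0x41 idx=3 entry=0x43007 [P=1 RW=1 US=1 PS=0]
  L2: frame=0x43 idx=31 entry=0x47007 [P=1 RW=1 US=1 PS=0]
  L3: frame=0x47 idx=23 entry=0x48007 [P=1 RW=1 US=1 PS=0]
  ⇒ phys 0x487C5  [4 reads]

TLB: [["0x1828181A", "0x40"], ["0x580C3E17", "0x48"]]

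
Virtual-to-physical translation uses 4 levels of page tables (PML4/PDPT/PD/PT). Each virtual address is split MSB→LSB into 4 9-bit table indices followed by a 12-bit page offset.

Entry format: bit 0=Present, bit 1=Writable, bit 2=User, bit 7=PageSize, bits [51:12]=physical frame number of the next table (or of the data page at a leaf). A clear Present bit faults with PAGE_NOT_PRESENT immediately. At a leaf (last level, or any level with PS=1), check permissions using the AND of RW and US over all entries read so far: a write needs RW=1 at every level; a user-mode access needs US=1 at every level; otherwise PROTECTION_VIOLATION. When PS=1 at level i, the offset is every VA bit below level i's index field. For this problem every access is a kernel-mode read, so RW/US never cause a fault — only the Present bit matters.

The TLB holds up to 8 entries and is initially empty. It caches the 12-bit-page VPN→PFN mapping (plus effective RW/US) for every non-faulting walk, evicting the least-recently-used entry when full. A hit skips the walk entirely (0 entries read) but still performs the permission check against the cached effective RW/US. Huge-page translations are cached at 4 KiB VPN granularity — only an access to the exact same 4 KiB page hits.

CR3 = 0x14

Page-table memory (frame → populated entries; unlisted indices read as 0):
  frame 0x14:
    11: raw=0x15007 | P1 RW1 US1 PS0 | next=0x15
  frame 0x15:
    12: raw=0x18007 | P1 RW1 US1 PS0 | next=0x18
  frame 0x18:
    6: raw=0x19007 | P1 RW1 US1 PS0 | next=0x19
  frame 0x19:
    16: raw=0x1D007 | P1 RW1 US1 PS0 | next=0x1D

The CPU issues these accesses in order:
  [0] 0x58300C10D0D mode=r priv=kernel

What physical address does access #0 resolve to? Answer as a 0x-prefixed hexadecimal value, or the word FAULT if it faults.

Trace:
#0 VA=0x58300C10D0D (r,kernel):
  lvl0: tbl 0x14, slot 11 ⇒ 0x15007 (P1/RW1/US1/PS0)
  lvl1: tbl 0x15, slot 12 ⇒ 0x18007 (P1/RW1/US1/PS0)
  lvl2: tbl 0x18, slot 6 ⇒ 0x19007 (P1/RW1/US1/PS0)
  lvl3: tbl 0x19, slot 16 ⇒ 0x1D007 (P1/RW1/US1/PS0)
  → PA=0x1DD0D  (4 entries read)

Access #0 PA: 0x1DD0D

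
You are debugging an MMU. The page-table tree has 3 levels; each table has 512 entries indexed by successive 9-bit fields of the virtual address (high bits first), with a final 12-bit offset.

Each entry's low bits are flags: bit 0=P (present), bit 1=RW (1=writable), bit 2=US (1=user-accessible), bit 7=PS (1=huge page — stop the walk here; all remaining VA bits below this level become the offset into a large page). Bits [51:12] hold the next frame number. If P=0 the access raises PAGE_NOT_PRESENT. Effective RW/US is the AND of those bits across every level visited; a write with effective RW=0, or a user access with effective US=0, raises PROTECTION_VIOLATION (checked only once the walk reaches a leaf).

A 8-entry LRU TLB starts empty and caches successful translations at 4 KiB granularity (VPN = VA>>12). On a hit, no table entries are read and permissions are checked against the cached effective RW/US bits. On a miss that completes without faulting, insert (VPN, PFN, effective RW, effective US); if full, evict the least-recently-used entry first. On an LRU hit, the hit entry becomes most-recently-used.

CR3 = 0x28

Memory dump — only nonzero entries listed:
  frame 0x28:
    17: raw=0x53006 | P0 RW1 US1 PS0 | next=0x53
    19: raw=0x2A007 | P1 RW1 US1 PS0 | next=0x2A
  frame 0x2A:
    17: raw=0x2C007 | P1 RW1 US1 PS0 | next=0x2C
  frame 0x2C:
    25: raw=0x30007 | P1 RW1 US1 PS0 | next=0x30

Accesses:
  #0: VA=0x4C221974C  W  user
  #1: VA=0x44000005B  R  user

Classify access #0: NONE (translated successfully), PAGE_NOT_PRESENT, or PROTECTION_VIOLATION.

Trace:
#0 VA=0x4C221974C (w,user):
  [0] read 0x28 idx=19: raw=0x2A007 flags P=1 W=1 U=1 S=0
  [1] read 0x2A idx=17: raw=0x2C007 flags P=1 W=1 U=1 S=0
  [2] read 0x2C idx=25: raw=0x30007 flags P=1 W=1 U=1 S=0
  ⇒ phys 0x3074C  [3 reads]
#1 VA=0x44000005B (r,user):
  [0] read 0x28 idx=17: raw=0x53006 flags P=0 W=1 U=1 S=0
  → PAGE_NOT_PRESENT  (1 entries read)

Access #0 fault: NONE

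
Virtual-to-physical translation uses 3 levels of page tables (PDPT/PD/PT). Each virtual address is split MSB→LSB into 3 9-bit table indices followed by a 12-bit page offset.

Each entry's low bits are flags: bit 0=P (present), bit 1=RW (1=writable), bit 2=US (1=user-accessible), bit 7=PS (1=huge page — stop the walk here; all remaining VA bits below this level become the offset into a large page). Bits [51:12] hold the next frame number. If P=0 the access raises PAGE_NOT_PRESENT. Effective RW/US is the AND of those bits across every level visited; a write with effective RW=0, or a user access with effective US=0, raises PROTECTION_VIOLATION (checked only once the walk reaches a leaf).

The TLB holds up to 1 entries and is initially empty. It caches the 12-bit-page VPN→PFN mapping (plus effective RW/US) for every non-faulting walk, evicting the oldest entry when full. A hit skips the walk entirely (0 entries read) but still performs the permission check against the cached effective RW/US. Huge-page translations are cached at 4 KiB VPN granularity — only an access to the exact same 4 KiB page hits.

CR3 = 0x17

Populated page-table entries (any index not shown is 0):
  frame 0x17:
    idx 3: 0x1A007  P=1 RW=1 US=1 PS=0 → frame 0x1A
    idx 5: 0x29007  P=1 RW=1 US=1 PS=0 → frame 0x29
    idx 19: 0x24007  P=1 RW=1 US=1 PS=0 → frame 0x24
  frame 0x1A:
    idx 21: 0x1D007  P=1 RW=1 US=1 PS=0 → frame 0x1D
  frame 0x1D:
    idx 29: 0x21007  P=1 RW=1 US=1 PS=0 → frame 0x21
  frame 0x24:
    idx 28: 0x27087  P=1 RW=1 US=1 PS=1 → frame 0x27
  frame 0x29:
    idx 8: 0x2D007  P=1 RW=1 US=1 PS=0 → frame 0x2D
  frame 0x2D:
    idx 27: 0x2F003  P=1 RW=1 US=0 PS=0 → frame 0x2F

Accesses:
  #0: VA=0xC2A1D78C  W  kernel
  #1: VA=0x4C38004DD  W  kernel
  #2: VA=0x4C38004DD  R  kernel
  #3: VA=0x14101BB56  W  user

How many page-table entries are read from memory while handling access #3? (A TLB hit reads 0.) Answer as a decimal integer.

Walk each access:
#0 VA=0xC2A1D78C (w,kernel):
  lvl0: tbl 0x17, slot 3 ⇒ 0x1A007 (P1/RW1/US1/PS0)
  lvl1: tbl 0x1A, slot 21 ⇒ 0x1D007 (P1/RW1/US1/PS0)
  lvl2: tbl 0x1D, slot 29 ⇒ 0x21007 (P1/RW1/US1/PS0)
  ✓ 0x2178C  — 3 lookups
#1 VA=0x4C38004DD (w,kernel):
  lvl0: tbl 0x17, slot 19 ⇒ 0x24007 (P1/RW1/US1/PS0)
  lvl1: tbl 0x24, slot 28 ⇒ 0x27087 (P1/RW1/US1/PS1)
  ✓ 0x274DD (huge @L1)  — 2 lookups
#2 VA=0x4C38004DD (r,kernel):
  TLB hit vpn=0x4C3800 → PA=0x274DD
#3 VA=0x14101BB56 (w,user):
  lvl0: tbl 0x17, slot 5 ⇒ 0x29007 (P1/RW1/US1/PS0)
  lvl1: tbl 0x29, slot 8 ⇒ 0x2D007 (P1/RW1/US1/PS0)
  lvl2: tbl 0x2D, slot 27 ⇒ 0x2F003 (P1/RW1/US0/PS0)
  ⇒ fault: PROTECTION_VIOLATION  — 3 lookups

Entries read for #3: 3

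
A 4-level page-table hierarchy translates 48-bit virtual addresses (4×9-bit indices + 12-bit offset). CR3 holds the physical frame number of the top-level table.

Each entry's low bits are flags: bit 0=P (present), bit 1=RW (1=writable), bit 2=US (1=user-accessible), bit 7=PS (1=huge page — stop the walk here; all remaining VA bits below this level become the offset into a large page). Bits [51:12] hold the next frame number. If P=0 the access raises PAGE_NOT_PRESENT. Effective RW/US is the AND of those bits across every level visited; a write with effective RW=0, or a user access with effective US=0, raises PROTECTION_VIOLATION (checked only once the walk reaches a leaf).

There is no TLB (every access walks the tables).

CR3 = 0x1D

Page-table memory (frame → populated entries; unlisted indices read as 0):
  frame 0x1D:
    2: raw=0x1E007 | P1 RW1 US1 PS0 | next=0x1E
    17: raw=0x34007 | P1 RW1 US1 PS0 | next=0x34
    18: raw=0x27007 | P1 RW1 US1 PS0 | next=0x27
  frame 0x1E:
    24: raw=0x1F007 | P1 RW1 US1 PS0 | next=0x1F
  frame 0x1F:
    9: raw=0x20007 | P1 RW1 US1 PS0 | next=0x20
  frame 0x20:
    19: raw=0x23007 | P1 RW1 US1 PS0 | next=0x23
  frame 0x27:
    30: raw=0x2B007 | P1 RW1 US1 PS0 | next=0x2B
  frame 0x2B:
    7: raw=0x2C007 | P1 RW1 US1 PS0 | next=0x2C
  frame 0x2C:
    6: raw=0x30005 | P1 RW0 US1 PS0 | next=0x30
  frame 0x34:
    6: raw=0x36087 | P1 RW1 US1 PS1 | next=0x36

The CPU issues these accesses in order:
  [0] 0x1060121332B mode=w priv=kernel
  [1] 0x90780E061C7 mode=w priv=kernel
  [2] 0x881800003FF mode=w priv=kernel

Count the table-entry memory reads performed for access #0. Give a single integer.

Trace:
#0 VA=0x1060121332B (w,kernel):
  [0] read 0x1D idx=2: raw=0x1E007 flags P=1 W=1 U=1 S=0
  [1] read 0x1E idx=24: raw=0x1F007 flags P=1 W=1 U=1 S=0
  [2] read 0x1F idx=9: raw=0x20007 flags P=1 W=1 U=1 S=0
  [3] read 0x20 idx=19: raw=0x23007 flags P=1 W=1 U=1 S=0
  ✓ 0x2332B  — 4 lookups
#1 VA=0x90780E061C7 (w,kernel):
  [0] read 0x1D idx=18: raw=0x27007 flags P=1 W=1 U=1 S=0
  [1] read 0x27 idx=30: raw=0x2B007 flags P=1 W=1 U=1 S=0
  [2] read 0x2B idx=7: raw=0x2C007 flags P=1 W=1 U=1 S=0
  [3] read 0x2C idx=6: raw=0x30005 flags P=1 W=0 U=1 S=0
  ✗ PROTECTION_VIOLATION  [4 reads]
#2 VA=0x881800003FF (w,kernel):
  [0] read 0x1D idx=17: raw=0x34007 flags P=1 W=1 U=1 S=0
  [1] read 0x34 idx=6: raw=0x36087 flags P=1 W=1 U=1 S=1
  ✓ 0x363FF (huge @L1)  — 2 lookups

Entries read for #0: 4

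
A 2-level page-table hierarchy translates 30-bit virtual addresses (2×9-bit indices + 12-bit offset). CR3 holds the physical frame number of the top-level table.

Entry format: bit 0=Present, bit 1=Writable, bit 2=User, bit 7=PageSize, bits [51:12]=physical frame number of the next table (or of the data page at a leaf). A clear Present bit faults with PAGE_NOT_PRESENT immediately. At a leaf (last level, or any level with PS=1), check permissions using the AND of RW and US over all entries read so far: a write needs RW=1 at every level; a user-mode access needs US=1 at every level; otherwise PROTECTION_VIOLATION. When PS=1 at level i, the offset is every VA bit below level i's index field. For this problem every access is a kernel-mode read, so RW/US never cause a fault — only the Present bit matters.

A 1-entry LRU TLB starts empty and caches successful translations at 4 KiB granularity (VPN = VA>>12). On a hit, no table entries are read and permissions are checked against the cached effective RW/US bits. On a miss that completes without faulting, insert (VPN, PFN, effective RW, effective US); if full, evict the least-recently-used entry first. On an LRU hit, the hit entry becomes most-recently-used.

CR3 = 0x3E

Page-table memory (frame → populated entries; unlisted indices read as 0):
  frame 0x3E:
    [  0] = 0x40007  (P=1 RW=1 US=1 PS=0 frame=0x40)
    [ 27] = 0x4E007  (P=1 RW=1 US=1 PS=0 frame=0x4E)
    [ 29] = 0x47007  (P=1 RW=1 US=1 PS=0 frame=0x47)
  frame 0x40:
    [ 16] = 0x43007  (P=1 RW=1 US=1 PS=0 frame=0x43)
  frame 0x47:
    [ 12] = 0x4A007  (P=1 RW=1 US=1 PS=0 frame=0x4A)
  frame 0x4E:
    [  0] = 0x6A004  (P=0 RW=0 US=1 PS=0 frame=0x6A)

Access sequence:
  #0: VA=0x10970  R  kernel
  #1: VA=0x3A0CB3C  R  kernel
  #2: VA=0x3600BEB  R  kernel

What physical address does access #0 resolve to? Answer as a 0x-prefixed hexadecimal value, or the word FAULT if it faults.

Per-access translation:
#0 VA=0x10970 (r,kernel):
  [0] read 0x3E idx=0: raw=0x40007 flags P=1 W=1 U=1 S=0
  [1] read 0x40 idx=16: raw=0x43007 flags P=1 W=1 U=1 S=0
  ✓ 0x43970  — 2 lookups
#1 VA=0x3A0CB3C (r,kernel):
  [0] read 0x3E idx=29: raw=0x47007 flags P=1 W=1 U=1 S=0
  [1] read 0x47 idx=12: raw=0x4A007 flags P=1 W=1 U=1 S=0
  ✓ 0x4AB3C  — 2 lookups
#2 VA=0x3600BEB (r,kernel):
  [0] read 0x3E idx=27: raw=0x4E007 flags P=1 W=1 U=1 S=0
  [1] read 0x4E idx=0: raw=0x6A004 flags P=0 W=0 U=1 S=0
  ✗ PAGE_NOT_PRESENT  [2 reads]

Access #0 PA: 0x43970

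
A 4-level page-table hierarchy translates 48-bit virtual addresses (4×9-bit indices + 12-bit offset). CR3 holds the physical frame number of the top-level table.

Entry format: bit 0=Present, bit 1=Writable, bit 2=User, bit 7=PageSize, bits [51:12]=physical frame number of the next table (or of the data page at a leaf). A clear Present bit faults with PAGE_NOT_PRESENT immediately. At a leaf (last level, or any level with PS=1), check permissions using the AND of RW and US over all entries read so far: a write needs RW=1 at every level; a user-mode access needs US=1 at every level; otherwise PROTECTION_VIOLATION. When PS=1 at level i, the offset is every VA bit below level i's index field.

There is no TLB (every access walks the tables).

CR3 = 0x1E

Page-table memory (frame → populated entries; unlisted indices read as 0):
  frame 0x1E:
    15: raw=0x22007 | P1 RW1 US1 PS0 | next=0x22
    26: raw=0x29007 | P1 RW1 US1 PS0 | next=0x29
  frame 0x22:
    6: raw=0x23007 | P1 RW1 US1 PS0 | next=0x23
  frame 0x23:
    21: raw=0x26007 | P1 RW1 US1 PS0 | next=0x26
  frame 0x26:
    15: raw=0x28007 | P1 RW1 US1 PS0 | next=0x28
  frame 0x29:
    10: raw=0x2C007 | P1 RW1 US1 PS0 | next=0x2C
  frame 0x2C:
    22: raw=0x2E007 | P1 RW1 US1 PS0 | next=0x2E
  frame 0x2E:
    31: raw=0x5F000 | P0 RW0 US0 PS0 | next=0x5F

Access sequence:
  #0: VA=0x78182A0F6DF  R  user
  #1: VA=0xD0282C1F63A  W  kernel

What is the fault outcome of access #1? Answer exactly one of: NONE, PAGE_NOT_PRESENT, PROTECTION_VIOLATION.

Walk each access:
#0 VA=0x78182A0F6DF (r,user):
  L0 @0x1E[15] → 0x22007  P=1,RW=1,US=1,PS=0
  L1 @0x22[6] → 0x23007  P=1,RW=1,US=1,PS=0
  L2 @0x23[21] → 0x26007  P=1,RW=1,US=1,PS=0
  L3 @0x26[15] → 0x28007  P=1,RW=1,US=1,PS=0
  ✓ 0x286DF  — 4 lookups
#1 VA=0xD0282C1F63A (w,kernel):
  L0 @0x1E[26] → 0x29007  P=1,RW=1,US=1,PS=0
  L1 @0x29[10] → 0x2C007  P=1,RW=1,US=1,PS=0
  L2 @0x2C[22] → 0x2E007  P=1,RW=1,US=1,PS=0
  L3 @0x2E[31] → 0x5F000  P=0,RW=0,US=0,PS=0
  → PAGE_NOT_PRESENT  (4 entries read)

Access #1 fault: PAGE_NOT_PRESENT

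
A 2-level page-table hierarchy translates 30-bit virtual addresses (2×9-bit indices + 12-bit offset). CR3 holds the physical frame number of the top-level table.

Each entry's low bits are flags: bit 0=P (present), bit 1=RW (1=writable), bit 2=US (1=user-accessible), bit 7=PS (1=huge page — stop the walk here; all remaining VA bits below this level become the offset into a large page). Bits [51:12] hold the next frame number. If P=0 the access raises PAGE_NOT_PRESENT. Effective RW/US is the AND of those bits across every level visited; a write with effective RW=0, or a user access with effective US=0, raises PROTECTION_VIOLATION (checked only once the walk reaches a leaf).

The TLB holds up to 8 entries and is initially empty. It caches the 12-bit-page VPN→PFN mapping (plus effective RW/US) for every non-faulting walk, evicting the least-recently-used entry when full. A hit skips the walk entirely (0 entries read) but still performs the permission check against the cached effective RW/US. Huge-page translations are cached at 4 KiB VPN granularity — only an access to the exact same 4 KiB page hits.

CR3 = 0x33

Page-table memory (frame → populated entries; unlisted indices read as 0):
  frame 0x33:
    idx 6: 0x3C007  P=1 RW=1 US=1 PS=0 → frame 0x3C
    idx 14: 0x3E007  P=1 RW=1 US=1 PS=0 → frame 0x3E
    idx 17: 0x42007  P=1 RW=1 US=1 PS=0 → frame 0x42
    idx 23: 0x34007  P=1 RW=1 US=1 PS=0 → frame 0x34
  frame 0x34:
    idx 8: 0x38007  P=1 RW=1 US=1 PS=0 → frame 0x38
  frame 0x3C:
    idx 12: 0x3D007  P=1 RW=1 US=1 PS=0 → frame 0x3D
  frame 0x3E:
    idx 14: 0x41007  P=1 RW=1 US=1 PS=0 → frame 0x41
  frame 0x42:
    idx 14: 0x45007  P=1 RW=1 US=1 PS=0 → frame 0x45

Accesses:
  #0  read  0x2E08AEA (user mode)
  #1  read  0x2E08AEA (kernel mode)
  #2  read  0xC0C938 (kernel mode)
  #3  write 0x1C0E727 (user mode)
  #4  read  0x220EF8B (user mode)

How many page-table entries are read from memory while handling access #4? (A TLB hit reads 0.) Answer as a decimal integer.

Per-access translation:
#0 VA=0x2E08AEA (r,user):
  L0: frame=0x33 idx=23 entry=0x34007 [P=1 RW=1 US=1 PS=0]
  L1: frame=0x34 idx=8 entry=0x38007 [P=1 RW=1 US=1 PS=0]
  → PA=0x38AEA  (2 entries read)
#1 VA=0x2E08AEA (r,kernel):
  TLB hit vpn=0x2E08 → PA=0x38AEA
#2 VA=0xC0C938 (r,kernel):
  L0: frame=0x33 idx=6 entry=0x3C007 [P=1 RW=1 US=1 PS=0]
  L1: frame=0x3C idx=12 entry=0x3D007 [P=1 RW=1 US=1 PS=0]
  → PA=0x3D938  (2 entries read)
#3 VA=0x1C0E727 (w,user):
  L0: frame=0x33 idx=14 entry=0x3E007 [P=1 RW=1 US=1 PS=0]
  L1: frame=0x3E idx=14 entry=0x41007 [P=1 RW=1 US=1 PS=0]
  → PA=0x41727  (2 entries read)
#4 VA=0x220EF8B (r,user):
  L0: frame=0x33 idx=17 entry=0x42007 [P=1 RW=1 US=1 PS=0]
  L1: frame=0x42 idx=14 entry=0x45007 [P=1 RW=1 US=1 PS=0]
  → PA=0x45F8B  (2 entries read)

Entries read for #4: 2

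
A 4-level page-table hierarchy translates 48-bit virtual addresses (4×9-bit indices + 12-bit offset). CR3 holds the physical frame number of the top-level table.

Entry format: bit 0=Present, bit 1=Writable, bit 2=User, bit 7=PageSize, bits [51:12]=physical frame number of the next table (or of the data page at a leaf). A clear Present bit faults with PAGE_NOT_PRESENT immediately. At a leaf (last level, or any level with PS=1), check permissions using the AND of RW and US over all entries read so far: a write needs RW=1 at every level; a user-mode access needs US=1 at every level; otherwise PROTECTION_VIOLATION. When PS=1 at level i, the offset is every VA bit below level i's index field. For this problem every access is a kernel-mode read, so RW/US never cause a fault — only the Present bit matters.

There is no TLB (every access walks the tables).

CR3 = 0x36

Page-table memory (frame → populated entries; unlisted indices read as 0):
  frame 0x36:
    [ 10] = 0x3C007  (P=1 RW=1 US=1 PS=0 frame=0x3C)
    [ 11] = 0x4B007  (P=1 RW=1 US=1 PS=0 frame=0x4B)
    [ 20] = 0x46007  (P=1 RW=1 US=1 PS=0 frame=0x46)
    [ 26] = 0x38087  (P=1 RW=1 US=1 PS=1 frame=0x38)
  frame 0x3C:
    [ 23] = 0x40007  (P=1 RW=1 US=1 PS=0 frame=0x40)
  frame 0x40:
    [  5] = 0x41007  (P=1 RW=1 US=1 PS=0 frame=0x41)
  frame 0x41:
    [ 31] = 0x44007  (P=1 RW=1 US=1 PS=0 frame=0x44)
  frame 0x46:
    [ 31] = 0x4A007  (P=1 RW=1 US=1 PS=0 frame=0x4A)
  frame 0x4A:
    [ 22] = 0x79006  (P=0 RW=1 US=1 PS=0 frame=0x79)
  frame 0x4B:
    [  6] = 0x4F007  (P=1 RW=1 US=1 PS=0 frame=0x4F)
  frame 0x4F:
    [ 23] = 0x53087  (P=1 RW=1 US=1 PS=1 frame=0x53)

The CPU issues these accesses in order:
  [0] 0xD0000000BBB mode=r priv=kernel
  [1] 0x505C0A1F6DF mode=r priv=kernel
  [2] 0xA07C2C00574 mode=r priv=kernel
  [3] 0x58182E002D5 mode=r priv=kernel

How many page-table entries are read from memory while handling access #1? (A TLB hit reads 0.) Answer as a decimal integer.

Trace:
#0 VA=0xD0000000BBB (r,kernel):
  lvl0: tbl 0x36, slot 26 ⇒ 0x38087 (P1/RW1/US1/PS1)
  ⇒ phys 0x38BBB (huge @L0)  [1 reads]
#1 VA=0x505C0A1F6DF (r,kernel):
  lvl0: tbl 0x36, slot 10 ⇒ 0x3C007 (P1/RW1/US1/PS0)
  lvl1: tbl 0x3C, slot 23 ⇒ 0x40007 (P1/RW1/US1/PS0)
  lvl2: tbl 0x40, slot 5 ⇒ 0x41007 (P1/RW1/US1/PS0)
  lvl3: tbl 0x41, slot 31 ⇒ 0x44007 (P1/RW1/US1/PS0)
  ⇒ phys 0x446DF  [4 reads]
#2 VA=0xA07C2C00574 (r,kernel):
  lvl0: tbl 0x36, slot 20 ⇒ 0x46007 (P1/RW1/US1/PS0)
  lvl1: tbl 0x46, slot 31 ⇒ 0x4A007 (P1/RW1/US1/PS0)
  lvl2: tbl 0x4A, slot 22 ⇒ 0x79006 (P0/RW1/US1/PS0)
  → PAGE_NOT_PRESENT  (3 entries read)
#3 VA=0x58182E002D5 (r,kernel):
  lvl0: tbl 0x36, slot 11 ⇒ 0x4B007 (P1/RW1/US1/PS0)
  lvl1: tbl 0x4B, slot 6 ⇒ 0x4F007 (P1/RW1/US1/PS0)
  lvl2: tbl 0x4F, slot 23 ⇒ 0x53087 (P1/RW1/US1/PS1)
  ⇒ phys 0x532D5 (huge @L2)  [3 reads]

Entries read for #1: 4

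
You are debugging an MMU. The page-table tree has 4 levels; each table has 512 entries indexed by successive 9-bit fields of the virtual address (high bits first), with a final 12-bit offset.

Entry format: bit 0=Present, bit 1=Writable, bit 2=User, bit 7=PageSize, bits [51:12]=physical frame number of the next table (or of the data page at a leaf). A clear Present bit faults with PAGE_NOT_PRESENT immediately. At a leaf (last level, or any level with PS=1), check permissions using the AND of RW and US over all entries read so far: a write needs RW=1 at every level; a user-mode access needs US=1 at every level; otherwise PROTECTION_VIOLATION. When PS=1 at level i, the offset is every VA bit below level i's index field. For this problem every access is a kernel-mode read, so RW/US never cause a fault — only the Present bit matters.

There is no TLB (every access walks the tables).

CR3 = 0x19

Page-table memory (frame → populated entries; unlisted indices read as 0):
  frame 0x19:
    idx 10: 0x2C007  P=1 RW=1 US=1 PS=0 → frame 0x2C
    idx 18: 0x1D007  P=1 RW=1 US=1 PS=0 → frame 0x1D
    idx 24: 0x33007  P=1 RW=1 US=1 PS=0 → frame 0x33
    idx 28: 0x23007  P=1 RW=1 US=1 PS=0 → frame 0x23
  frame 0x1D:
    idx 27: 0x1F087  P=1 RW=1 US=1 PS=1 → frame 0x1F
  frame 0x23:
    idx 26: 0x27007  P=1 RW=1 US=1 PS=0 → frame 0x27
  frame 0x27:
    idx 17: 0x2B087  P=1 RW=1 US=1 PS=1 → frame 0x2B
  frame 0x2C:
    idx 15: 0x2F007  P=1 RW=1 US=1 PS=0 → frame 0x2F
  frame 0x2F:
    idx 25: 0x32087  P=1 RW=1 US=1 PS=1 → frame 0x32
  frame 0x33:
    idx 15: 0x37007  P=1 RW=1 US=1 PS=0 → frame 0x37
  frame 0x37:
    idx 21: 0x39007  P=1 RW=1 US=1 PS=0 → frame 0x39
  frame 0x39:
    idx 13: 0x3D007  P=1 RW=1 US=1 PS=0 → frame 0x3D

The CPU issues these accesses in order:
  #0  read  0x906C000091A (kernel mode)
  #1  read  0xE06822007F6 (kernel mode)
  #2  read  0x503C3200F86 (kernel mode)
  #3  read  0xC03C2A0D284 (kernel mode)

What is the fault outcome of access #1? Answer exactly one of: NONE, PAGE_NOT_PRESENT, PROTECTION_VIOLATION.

Trace:
#0 VA=0x906C000091A (r,kernel):
  L0 @0x19[18] → 0x1D007  P=1,RW=1,US=1,PS=0
  L1 @0x1D[27] → 0x1F087  P=1,RW=1,US=1,PS=1
  → PA=0x1F91A (huge @L1)  (2 entries read)
#1 VA=0xE06822007F6 (r,kernel):
  L0 @0x19[28] → 0x23007  P=1,RW=1,US=1,PS=0
  L1 @0x23[26] → 0x27007  P=1,RW=1,US=1,PS=0
  L2 @0x27[17] → 0x2B087  P=1,RW=1,US=1,PS=1
  → PA=0x2B7F6 (huge @L2)  (3 entries read)
#2 VA=0x503C3200F86 (r,kernel):
  L0 @0x19[10] → 0x2C007  P=1,RW=1,US=1,PS=0
  L1 @0x2C[15] → 0x2F007  P=1,RW=1,US=1,PS=0
  L2 @0x2F[25] → 0x32087  P=1,RW=1,US=1,PS=1
  → PA=0x32F86 (huge @L2)  (3 entries read)
#3 VA=0xC03C2A0D284 (r,kernel):
  L0 @0x19[24] → 0x33007  P=1,RW=1,US=1,PS=0
  L1 @0x33[15] → 0x37007  P=1,RW=1,US=1,PS=0
  L2 @0x37[21] → 0x39007  P=1,RW=1,US=1,PS=0
  L3 @0x39[13] → 0x3D007  P=1,RW=1,US=1,PS=0
  → PA=0x3D284  (4 entries read)

Access #1 fault: NONE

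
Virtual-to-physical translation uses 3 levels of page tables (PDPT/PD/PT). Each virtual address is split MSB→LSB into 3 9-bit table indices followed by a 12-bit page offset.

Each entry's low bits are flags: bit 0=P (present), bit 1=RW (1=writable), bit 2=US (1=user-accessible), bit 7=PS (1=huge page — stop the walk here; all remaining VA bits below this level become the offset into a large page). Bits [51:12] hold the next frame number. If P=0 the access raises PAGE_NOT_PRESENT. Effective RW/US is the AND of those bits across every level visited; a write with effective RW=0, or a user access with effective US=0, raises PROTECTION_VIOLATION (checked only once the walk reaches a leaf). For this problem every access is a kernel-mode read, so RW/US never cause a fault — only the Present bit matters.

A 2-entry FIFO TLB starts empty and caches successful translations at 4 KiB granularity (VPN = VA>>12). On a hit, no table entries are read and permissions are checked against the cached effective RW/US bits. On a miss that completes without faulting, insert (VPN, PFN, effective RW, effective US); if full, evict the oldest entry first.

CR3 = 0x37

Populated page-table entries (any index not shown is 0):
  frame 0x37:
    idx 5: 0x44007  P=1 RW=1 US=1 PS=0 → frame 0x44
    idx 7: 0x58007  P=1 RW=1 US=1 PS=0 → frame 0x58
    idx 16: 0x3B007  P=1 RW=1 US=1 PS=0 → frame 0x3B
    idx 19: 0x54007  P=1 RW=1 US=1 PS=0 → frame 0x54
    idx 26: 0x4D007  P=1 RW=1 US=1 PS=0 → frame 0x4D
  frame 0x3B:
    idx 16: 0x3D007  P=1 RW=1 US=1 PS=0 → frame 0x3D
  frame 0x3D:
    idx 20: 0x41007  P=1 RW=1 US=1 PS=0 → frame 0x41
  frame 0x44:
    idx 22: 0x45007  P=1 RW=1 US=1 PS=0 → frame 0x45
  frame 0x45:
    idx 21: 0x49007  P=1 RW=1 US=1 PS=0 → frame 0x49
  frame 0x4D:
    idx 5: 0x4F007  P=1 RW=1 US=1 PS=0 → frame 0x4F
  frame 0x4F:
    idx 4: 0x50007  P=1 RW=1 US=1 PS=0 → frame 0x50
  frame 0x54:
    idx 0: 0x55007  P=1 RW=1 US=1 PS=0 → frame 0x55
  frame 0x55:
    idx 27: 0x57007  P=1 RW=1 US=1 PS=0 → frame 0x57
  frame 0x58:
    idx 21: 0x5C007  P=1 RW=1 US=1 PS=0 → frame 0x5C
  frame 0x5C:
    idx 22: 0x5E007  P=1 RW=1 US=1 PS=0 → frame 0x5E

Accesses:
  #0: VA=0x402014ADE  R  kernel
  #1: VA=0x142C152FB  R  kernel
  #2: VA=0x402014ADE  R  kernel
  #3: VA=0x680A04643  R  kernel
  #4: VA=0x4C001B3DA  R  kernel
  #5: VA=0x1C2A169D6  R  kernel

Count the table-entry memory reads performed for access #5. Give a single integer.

Walk each access:
#0 VA=0x402014ADE (r,kernel):
  lvl0: tbl 0x37, slot 16 ⇒ 0x3B007 (P1/RW1/US1/PS0)
  lvl1: tbl 0x3B, slot 16 ⇒ 0x3D007 (P1/RW1/US1/PS0)
  lvl2: tbl 0x3D, slot 20 ⇒ 0x41007 (P1/RW1/US1/PS0)
  ⇒ phys 0x41ADE  [3 reads]
#1 VA=0x142C152FB (r,kernel):
  lvl0: tbl 0x37, slot 5 ⇒ 0x44007 (P1/RW1/US1/PS0)
  lvl1: tbl 0x44, slot 22 ⇒ 0x45007 (P1/RW1/US1/PS0)
  lvl2: tbl 0x45, slot 21 ⇒ 0x49007 (P1/RW1/US1/PS0)
  ⇒ phys 0x492FB  [3 reads]
#2 VA=0x402014ADE (r,kernel):
  TLB hit vpn=0x402014 → PA=0x41ADE
#3 VA=0x680A04643 (r,kernel):
  lvl0: tbl 0x37, slot 26 ⇒ 0x4D007 (P1/RW1/US1/PS0)
  lvl1: tbl 0x4D, slot 5 ⇒ 0x4F007 (P1/RW1/US1/PS0)
  lvl2: tbl 0x4F, slot 4 ⇒ 0x50007 (P1/RW1/US1/PS0)
  ⇒ phys 0x50643  [3 reads]
#4 VA=0x4C001B3DA (r,kernel):
  lvl0: tbl 0x37, slot 19 ⇒ 0x54007 (P1/RW1/US1/PS0)
  lvl1: tbl 0x54, slot 0 ⇒ 0x55007 (P1/RW1/US1/PS0)
  lvl2: tbl 0x55, slot 27 ⇒ 0x57007 (P1/RW1/US1/PS0)
  ⇒ phys 0x573DA  [3 reads]
#5 VA=0x1C2A169D6 (r,kernel):
  lvl0: tbl 0x37, slot 7 ⇒ 0x58007 (P1/RW1/US1/PS0)
  lvl1: tbl 0x58, slot 21 ⇒ 0x5C007 (P1/RW1/US1/PS0)
  lvl2: tbl 0x5C, slot 22 ⇒ 0x5E007 (P1/RW1/US1/PS0)
  ⇒ phys 0x5E9D6  [3 reads]

Entries read for #5: 3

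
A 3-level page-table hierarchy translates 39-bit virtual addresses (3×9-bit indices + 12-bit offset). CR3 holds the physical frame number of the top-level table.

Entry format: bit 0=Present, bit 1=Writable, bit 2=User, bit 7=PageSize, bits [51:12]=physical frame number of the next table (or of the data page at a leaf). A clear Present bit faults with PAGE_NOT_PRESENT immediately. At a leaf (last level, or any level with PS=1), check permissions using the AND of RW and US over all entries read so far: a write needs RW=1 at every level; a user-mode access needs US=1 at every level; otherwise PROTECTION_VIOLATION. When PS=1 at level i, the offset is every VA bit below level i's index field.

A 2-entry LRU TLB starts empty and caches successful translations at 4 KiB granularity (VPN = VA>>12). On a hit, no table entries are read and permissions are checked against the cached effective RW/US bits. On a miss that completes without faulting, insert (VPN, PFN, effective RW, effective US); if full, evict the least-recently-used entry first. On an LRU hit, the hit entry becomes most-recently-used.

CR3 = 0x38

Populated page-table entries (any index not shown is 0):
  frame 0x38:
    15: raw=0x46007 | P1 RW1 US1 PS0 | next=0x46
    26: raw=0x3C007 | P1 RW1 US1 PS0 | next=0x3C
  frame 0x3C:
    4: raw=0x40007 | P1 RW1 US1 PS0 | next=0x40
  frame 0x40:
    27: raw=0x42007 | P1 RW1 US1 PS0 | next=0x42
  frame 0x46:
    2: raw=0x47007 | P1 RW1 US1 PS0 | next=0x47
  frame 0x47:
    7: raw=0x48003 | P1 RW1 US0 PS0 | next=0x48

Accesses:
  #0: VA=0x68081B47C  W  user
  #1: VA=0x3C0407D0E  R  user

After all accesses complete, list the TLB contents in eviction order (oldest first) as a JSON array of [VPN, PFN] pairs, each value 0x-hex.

Trace:
#0 VA=0x68081B47C (w,user):
  [0] read 0x38 idx=26: raw=0x3C007 flags P=1 W=1 U=1 S=0
  [1] read 0x3C idx=4: raw=0x40007 flags P=1 W=1 U=1 S=0
  [2] read 0x40 idx=27: raw=0x42007 flags P=1 W=1 U=1 S=0
  ✓ 0x4247C  — 3 lookups
#1 VA=0x3C0407D0E (r,user):
  [0] read 0x38 idx=15: raw=0x46007 flags P=1 W=1 U=1 S=0
  [1] read 0x46 idx=2: raw=0x47007 flags P=1 W=1 U=1 S=0
  [2] read 0x47 idx=7: raw=0x48003 flags P=1 W=1 U=0 S=0
  ✗ PROTECTION_VIOLATION  [3 reads]

TLB: [["0x68081B", "0x42"]]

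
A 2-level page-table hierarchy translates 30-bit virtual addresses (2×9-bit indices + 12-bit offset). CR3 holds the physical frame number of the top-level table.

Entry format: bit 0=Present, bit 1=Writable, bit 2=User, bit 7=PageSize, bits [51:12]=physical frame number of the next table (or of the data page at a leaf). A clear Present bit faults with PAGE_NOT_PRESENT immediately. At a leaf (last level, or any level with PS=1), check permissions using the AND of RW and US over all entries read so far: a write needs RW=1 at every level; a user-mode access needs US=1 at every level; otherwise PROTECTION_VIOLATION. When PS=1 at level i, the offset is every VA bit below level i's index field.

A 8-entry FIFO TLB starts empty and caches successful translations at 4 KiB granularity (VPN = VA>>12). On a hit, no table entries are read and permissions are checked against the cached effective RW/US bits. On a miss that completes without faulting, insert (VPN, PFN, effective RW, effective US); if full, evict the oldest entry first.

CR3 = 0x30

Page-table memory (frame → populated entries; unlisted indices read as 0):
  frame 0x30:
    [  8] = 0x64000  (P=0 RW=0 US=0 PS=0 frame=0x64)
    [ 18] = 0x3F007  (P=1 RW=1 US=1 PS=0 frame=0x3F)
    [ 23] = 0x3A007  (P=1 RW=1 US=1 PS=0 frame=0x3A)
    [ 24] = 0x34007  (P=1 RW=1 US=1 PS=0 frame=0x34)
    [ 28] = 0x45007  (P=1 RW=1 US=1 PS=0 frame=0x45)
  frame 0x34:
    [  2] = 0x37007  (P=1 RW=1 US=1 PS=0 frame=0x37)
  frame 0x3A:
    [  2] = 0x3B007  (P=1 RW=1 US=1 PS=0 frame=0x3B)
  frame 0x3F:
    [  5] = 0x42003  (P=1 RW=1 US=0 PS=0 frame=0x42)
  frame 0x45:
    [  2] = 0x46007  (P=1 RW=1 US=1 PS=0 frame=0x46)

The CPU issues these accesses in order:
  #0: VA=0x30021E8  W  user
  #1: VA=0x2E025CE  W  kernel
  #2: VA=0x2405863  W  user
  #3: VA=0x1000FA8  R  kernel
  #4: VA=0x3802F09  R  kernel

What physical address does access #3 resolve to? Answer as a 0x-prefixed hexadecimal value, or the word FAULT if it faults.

Per-access translation:
#0 VA=0x30021E8 (w,user):
  L0: frame=0x30 idx=24 entry=0x34007 [P=1 RW=1 US=1 PS=0]
  L1: frame=0x34 idx=2 entry=0x37007 [P=1 RW=1 US=1 PS=0]
  → PA=0x371E8  (2 entries read)
#1 VA=0x2E025CE (w,kernel):
  L0: frame=0x30 idx=23 entry=0x3A007 [P=1 RW=1 US=1 PS=0]
  L1: frame=0x3A idx=2 entry=0x3B007 [P=1 RW=1 US=1 PS=0]
  → PA=0x3B5CE  (2 entries read)
#2 VA=0x2405863 (w,user):
  L0: frame=0x30 idx=18 entry=0x3F007 [P=1 RW=1 US=1 PS=0]
  L1: frame=0x3F idx=5 entry=0x42003 [P=1 RW=1 US=0 PS=0]
  ✗ PROTECTION_VIOLATION  [2 reads]
#3 VA=0x1000FA8 (r,kernel):
  L0: frame=0x30 idx=8 entry=0x64000 [P=0 RW=0 US=0 PS=0]
  ✗ PAGE_NOT_PRESENT  [1 reads]
#4 VA=0x3802F09 (r,kernel):
  L0: frame=0x30 idx=28 entry=0x45007 [P=1 RW=1 US=1 PS=0]
  L1: frame=0x45 idx=2 entry=0x46007 [P=1 RW=1 US=1 PS=0]
  → PA=0x46F09  (2 entries read)

Access #3 PA: FAULT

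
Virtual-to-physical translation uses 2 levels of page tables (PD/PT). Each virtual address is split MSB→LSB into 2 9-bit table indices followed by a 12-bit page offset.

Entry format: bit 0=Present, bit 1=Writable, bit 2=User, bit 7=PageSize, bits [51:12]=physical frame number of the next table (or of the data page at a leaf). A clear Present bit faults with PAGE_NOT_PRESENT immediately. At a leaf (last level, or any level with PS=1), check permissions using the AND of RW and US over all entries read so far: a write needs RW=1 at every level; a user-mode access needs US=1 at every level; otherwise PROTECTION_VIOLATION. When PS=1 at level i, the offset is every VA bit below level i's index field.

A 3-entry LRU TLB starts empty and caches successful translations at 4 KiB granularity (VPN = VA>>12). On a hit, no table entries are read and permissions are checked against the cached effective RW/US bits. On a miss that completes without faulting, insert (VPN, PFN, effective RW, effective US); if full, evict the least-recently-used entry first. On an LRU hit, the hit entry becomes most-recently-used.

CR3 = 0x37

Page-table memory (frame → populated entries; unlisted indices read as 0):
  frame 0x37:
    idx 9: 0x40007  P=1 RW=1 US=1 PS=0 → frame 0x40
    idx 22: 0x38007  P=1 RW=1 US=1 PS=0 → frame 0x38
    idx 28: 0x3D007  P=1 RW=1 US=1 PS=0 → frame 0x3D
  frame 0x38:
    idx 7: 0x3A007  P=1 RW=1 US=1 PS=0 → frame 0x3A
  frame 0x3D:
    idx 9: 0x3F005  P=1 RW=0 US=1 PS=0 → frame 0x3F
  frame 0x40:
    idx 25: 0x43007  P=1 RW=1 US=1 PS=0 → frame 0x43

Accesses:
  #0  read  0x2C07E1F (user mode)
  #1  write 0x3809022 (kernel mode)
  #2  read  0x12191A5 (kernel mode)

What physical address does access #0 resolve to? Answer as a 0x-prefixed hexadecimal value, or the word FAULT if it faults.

Trace:
#0 VA=0x2C07E1F (r,user):
  lvl0: tbl 0x37, slot 22 ⇒ 0x38007 (P1/RW1/US1/PS0)
  lvl1: tbl 0x38, slot 7 ⇒ 0x3A007 (P1/RW1/US1/PS0)
  ✓ 0x3AE1F  — 2 lookups
#1 VA=0x3809022 (w,kernel):
  lvl0: tbl 0x37, slot 28 ⇒ 0x3D007 (P1/RW1/US1/PS0)
  lvl1: tbl 0x3D, slot 9 ⇒ 0x3F005 (P1/RW0/US1/PS0)
  ✗ PROTECTION_VIOLATION  [2 reads]
#2 VA=0x12191A5 (r,kernel):
  lvl0: tbl 0x37, slot 9 ⇒ 0x40007 (P1/RW1/US1/PS0)
  lvl1: tbl 0x40, slot 25 ⇒ 0x43007 (P1/RW1/US1/PS0)
  ✓ 0x431A5  — 2 lookups

Access #0 PA: 0x3AE1F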